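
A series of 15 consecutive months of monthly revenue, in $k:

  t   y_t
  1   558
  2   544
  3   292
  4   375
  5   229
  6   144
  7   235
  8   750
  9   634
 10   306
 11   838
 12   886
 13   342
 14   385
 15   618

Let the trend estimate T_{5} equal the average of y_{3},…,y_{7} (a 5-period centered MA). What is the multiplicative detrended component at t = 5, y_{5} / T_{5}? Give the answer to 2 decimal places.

Trend T_5 = (292 + 375 + 229 + 144 + 235) / 5 = 1275/5 = 255.0000
Ratio to trend: 229 / 255.0000 = 0.90

0.90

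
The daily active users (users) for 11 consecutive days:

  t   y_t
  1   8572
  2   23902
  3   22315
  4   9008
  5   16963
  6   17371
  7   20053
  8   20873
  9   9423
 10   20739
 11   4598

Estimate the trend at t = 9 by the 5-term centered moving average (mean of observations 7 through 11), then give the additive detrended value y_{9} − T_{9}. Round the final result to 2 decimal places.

-5714.20

Trend T_9 = (20053 + 20873 + 9423 + 20739 + 4598) / 5 = 75686/5 = 15137.2000
Detrended value: 9423 − 15137.2000 = -5714.20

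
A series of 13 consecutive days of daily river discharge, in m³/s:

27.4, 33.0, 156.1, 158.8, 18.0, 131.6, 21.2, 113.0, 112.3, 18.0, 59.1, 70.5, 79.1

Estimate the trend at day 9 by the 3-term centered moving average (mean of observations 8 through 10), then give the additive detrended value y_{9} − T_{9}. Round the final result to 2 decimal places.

Trend T_9 = (113.0 + 112.3 + 18.0) / 3 = 243.3/3 = 81.1000
Detrended value: 112.3 − 81.1000 = 31.20

31.20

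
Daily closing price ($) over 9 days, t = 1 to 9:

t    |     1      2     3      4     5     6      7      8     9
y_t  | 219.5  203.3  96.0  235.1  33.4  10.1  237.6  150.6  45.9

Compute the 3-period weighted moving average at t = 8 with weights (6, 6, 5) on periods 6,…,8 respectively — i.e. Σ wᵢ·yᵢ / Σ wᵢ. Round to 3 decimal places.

Weighted sum: 6·10.1 + 6·237.6 + 5·150.6 = 60.6 + 1425.6 + 753.0 = 2239.2
Weight total: 6 + 6 + 5 = 17
WMA = 2239.2 / 17 = 131.718

131.718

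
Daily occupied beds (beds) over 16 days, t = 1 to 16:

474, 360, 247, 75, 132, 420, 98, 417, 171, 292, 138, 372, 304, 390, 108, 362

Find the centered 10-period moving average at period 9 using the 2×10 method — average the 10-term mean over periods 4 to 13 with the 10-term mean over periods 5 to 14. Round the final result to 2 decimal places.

257.65

Sum over 4–13: 75 + 132 + 420 + 98 + 417 + 171 + 292 + 138 + 372 + 304 = 2419
Sum over 5–14: 132 + 420 + 98 + 417 + 171 + 292 + 138 + 372 + 304 + 390 = 2734
CMA at t=9 = (2419 + 2734) / (2·10) = 5153 / 20 = 257.65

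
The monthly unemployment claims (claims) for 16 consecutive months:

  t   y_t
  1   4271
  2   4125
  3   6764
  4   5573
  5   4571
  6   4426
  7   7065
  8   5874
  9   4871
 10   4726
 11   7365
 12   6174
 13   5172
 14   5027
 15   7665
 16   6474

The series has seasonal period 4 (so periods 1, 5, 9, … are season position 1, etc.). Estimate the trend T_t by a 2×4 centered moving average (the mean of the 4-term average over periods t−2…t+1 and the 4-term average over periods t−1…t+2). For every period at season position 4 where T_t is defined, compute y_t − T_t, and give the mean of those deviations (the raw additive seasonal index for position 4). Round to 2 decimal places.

Season position 4 occurs at t = 4, 8, 12 (where T_t is defined).
t=4: T_4 = 5295.8750; y_4 − T_4 = 5573 − 5295.8750 = 277.1250
t=8: T_8 = 5596.5000; y_8 − T_8 = 5874 − 5596.5000 = 277.5000
t=12: T_12 = 5896.8750; y_12 − T_12 = 6174 − 5896.8750 = 277.1250
Mean deviation: (277.1250 + 277.5000 + 277.1250) / 3 = 277.25

277.25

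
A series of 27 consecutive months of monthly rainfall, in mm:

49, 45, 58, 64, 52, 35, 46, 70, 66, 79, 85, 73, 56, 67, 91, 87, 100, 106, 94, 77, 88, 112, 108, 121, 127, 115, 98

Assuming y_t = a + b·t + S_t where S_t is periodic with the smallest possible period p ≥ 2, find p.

7

First differences y_{t+1} − y_t: -4, 13, 6, -12, -17, 11, 24, -4, 13, 6, -12, -17, 11, 24, -4, 13, …
The difference pattern repeats every 7 terms and not for any smaller step, so p = 7.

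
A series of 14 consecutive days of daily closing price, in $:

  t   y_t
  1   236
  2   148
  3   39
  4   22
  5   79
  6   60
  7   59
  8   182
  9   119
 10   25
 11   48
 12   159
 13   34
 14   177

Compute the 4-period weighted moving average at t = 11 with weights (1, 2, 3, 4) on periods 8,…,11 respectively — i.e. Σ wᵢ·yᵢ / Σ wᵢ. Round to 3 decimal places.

68.700

Weighted sum: 1·182 + 2·119 + 3·25 + 4·48 = 182 + 238 + 75 + 192 = 687
Weight total: 1 + 2 + 3 + 4 = 10
WMA = 687 / 10 = 68.700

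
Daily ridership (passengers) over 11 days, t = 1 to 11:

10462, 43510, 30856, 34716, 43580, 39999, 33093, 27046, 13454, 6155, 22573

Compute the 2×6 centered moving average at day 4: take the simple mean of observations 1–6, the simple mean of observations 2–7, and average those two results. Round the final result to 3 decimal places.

35739.750

Sum over 1–6: 10462 + 43510 + 30856 + 34716 + 43580 + 39999 = 203123
Sum over 2–7: 43510 + 30856 + 34716 + 43580 + 39999 + 33093 = 225754
CMA at t=4 = (203123 + 225754) / (2·6) = 428877 / 12 = 35739.750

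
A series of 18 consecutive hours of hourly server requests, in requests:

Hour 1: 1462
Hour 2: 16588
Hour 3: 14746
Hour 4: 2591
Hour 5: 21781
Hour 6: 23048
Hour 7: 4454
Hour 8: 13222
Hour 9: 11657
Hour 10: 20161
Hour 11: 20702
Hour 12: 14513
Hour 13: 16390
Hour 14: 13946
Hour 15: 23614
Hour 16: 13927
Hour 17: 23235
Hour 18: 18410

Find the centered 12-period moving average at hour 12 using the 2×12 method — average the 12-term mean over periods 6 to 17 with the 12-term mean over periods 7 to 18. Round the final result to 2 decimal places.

Sum over 6–17: 23048 + 4454 + 13222 + 11657 + 20161 + 20702 + 14513 + 16390 + 13946 + 23614 + 13927 + 23235 = 198869
Sum over 7–18: 4454 + 13222 + 11657 + 20161 + 20702 + 14513 + 16390 + 13946 + 23614 + 13927 + 23235 + 18410 = 194231
CMA at t=12 = (198869 + 194231) / (2·12) = 393100 / 24 = 16379.17

16379.17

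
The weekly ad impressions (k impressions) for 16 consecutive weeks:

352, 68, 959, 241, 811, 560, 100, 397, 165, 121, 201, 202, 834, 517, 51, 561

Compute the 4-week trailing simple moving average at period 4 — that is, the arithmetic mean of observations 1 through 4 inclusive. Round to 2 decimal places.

Sum of periods 1–4: 352 + 68 + 959 + 241 = 1620
Divide by 4: 1620 / 4 = 405.00

405.00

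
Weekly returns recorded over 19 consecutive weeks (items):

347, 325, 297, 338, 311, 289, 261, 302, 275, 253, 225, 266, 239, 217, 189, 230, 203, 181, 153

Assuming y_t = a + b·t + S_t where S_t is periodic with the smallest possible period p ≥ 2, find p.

First differences y_{t+1} − y_t: -22, -28, 41, -27, -22, -28, 41, -27, -22, -28, …
The difference pattern repeats every 4 terms and not for any smaller step, so p = 4.

4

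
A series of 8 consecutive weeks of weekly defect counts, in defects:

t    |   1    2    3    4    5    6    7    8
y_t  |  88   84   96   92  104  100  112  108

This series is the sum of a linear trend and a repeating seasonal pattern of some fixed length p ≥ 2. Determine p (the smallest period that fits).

2

First differences y_{t+1} − y_t: -4, 12, -4, 12, -4, 12, …
The difference pattern repeats every 2 terms and not for any smaller step, so p = 2.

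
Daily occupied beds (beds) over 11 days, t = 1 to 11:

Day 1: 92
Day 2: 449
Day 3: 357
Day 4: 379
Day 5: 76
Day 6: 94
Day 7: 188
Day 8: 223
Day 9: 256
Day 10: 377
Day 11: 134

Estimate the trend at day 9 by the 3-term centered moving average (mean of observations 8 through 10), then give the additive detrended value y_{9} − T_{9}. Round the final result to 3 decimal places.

-29.333

Trend T_9 = (223 + 256 + 377) / 3 = 856/3 = 285.33333
Detrended value: 256 − 285.33333 = -29.333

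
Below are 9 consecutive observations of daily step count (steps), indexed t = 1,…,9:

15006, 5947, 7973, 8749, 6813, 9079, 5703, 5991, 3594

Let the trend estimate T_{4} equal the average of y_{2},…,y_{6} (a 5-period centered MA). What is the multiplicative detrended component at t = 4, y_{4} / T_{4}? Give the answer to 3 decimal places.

1.134

Trend T_4 = (5947 + 7973 + 8749 + 6813 + 9079) / 5 = 38561/5 = 7712.20000
Ratio to trend: 8749 / 7712.20000 = 1.134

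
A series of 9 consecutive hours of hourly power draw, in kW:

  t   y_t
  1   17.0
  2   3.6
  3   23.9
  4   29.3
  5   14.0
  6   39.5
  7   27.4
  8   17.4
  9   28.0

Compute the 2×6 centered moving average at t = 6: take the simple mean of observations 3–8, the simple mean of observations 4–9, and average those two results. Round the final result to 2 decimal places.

Sum over 3–8: 23.9 + 29.3 + 14.0 + 39.5 + 27.4 + 17.4 = 151.5
Sum over 4–9: 29.3 + 14.0 + 39.5 + 27.4 + 17.4 + 28.0 = 155.6
CMA at t=6 = (151.5 + 155.6) / (2·6) = 307.1 / 12 = 25.59

25.59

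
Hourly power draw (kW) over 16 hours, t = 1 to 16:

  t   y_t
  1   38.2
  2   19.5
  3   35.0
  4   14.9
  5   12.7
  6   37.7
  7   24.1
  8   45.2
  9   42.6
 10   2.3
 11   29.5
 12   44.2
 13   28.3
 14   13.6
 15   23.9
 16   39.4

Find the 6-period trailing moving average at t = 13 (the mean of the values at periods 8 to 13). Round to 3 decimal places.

32.017

Sum of periods 8–13: 45.2 + 42.6 + 2.3 + 29.5 + 44.2 + 28.3 = 192.1
Divide by 6: 192.1 / 6 = 32.017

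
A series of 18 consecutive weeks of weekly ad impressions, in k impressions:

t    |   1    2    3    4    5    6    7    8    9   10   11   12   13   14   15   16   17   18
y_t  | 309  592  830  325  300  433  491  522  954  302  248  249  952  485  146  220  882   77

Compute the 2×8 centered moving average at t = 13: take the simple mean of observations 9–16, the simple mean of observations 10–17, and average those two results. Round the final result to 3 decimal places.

Sum over 9–16: 954 + 302 + 248 + 249 + 952 + 485 + 146 + 220 = 3556
Sum over 10–17: 302 + 248 + 249 + 952 + 485 + 146 + 220 + 882 = 3484
CMA at t=13 = (3556 + 3484) / (2·8) = 7040 / 16 = 440.000

440.000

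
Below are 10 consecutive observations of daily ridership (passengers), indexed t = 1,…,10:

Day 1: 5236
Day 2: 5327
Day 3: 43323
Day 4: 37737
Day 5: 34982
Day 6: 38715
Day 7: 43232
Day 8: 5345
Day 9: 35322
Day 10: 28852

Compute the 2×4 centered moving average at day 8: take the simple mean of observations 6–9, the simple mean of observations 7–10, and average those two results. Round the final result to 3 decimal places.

29420.625

Sum over 6–9: 38715 + 43232 + 5345 + 35322 = 122614
Sum over 7–10: 43232 + 5345 + 35322 + 28852 = 112751
CMA at t=8 = (122614 + 112751) / (2·4) = 235365 / 8 = 29420.625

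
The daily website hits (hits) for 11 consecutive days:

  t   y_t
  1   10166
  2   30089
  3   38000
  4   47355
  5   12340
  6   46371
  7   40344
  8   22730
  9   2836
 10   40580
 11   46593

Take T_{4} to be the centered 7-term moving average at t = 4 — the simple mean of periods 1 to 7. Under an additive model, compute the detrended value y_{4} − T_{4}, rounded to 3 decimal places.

Trend T_4 = (10166 + 30089 + 38000 + 47355 + 12340 + 46371 + 40344) / 7 = 224665/7 = 32095.00000
Detrended value: 47355 − 32095.00000 = 15260.000

15260.000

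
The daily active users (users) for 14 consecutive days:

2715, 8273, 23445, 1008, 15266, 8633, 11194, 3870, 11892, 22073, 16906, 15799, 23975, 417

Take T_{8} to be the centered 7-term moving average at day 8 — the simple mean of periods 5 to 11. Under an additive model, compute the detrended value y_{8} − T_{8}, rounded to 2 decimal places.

Trend T_8 = (15266 + 8633 + 11194 + 3870 + 11892 + 22073 + 16906) / 7 = 89834/7 = 12833.4286
Detrended value: 3870 − 12833.4286 = -8963.43

-8963.43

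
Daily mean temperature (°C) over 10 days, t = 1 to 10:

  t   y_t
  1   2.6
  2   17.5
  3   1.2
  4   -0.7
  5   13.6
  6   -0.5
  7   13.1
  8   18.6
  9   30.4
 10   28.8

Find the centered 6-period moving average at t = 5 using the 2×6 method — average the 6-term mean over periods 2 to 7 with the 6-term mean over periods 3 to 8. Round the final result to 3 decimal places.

Sum over 2–7: 17.5 + 1.2 + (-0.7) + 13.6 + (-0.5) + 13.1 = 44.2
Sum over 3–8: 1.2 + (-0.7) + 13.6 + (-0.5) + 13.1 + 18.6 = 45.3
CMA at t=5 = (44.2 + 45.3) / (2·6) = 89.5 / 12 = 7.458

7.458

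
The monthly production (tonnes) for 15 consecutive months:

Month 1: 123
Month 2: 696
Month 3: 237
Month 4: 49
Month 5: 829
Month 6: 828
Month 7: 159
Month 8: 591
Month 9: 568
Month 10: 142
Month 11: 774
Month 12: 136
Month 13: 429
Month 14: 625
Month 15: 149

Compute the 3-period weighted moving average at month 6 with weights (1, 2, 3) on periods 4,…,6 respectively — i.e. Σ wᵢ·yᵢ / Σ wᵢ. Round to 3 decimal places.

698.500

Weighted sum: 1·49 + 2·829 + 3·828 = 49 + 1658 + 2484 = 4191
Weight total: 1 + 2 + 3 = 6
WMA = 4191 / 6 = 698.500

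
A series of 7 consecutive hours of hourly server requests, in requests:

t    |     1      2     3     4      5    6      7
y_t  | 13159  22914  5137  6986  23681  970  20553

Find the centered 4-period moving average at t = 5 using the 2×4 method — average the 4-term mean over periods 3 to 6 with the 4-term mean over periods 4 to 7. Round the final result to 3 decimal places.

11120.500

Sum over 3–6: 5137 + 6986 + 23681 + 970 = 36774
Sum over 4–7: 6986 + 23681 + 970 + 20553 = 52190
CMA at t=5 = (36774 + 52190) / (2·4) = 88964 / 8 = 11120.500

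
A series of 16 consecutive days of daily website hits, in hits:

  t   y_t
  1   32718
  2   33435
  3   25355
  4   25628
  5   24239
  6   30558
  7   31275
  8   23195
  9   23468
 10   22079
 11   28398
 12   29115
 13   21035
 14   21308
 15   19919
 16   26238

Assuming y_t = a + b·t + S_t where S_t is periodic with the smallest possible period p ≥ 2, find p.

5

First differences y_{t+1} − y_t: 717, -8080, 273, -1389, 6319, 717, -8080, 273, -1389, 6319, 717, -8080, …
The difference pattern repeats every 5 terms and not for any smaller step, so p = 5.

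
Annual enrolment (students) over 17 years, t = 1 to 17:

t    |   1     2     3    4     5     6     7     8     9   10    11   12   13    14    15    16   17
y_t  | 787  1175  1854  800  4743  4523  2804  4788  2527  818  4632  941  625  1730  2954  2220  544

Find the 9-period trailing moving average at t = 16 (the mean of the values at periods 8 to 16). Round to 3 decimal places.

Sum of periods 8–16: 4788 + 2527 + 818 + 4632 + 941 + 625 + 1730 + 2954 + 2220 = 21235
Divide by 9: 21235 / 9 = 2359.444

2359.444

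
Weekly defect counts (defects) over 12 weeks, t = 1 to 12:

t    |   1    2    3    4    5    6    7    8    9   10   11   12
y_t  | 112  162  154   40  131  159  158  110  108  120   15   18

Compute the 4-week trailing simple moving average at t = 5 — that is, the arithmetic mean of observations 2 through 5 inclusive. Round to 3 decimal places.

Sum of periods 2–5: 162 + 154 + 40 + 131 = 487
Divide by 4: 487 / 4 = 121.750

121.750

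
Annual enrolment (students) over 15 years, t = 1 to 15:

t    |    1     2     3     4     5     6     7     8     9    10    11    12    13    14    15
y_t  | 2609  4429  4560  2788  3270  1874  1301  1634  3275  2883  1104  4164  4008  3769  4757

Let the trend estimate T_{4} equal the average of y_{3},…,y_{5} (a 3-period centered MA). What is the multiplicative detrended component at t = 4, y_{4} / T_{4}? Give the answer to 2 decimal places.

0.79

Trend T_4 = (4560 + 2788 + 3270) / 3 = 10618/3 = 3539.3333
Ratio to trend: 2788 / 3539.3333 = 0.79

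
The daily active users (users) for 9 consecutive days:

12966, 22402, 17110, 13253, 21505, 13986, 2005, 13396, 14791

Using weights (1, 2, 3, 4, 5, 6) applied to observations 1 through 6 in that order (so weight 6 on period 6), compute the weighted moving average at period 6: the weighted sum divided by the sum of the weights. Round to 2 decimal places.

Weighted sum: 1·12966 + 2·22402 + 3·17110 + 4·13253 + 5·21505 + 6·13986 = 12966 + 44804 + 51330 + 53012 + 107525 + 83916 = 353553
Weight total: 1 + 2 + 3 + 4 + 5 + 6 = 21
WMA = 353553 / 21 = 16835.86

16835.86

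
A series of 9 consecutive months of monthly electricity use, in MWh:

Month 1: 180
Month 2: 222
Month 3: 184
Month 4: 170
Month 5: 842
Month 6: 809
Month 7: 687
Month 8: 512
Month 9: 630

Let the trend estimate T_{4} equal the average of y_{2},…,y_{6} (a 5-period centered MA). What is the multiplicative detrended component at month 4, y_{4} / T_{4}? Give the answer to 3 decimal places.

Trend T_4 = (222 + 184 + 170 + 842 + 809) / 5 = 2227/5 = 445.40000
Ratio to trend: 170 / 445.40000 = 0.382

0.382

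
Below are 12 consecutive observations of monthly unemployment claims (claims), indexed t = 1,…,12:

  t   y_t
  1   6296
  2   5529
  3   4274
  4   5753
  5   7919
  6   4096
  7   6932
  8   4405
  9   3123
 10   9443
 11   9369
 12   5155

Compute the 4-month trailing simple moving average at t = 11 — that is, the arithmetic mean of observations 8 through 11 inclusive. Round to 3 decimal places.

Sum of periods 8–11: 4405 + 3123 + 9443 + 9369 = 26340
Divide by 4: 26340 / 4 = 6585.000

6585.000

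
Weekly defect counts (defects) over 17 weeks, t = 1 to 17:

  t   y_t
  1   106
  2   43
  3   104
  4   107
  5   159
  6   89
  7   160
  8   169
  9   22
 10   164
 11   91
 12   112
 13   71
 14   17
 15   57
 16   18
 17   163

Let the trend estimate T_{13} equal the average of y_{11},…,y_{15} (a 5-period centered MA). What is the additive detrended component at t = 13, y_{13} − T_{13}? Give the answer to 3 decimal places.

Trend T_13 = (91 + 112 + 71 + 17 + 57) / 5 = 348/5 = 69.60000
Detrended value: 71 − 69.60000 = 1.400

1.400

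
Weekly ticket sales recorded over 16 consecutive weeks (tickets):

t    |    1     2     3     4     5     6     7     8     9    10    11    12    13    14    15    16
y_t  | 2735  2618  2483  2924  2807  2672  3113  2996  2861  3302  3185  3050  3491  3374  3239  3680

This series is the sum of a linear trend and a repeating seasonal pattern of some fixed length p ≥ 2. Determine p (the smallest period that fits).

3

First differences y_{t+1} − y_t: -117, -135, 441, -117, -135, 441, -117, -135, …
The difference pattern repeats every 3 terms and not for any smaller step, so p = 3.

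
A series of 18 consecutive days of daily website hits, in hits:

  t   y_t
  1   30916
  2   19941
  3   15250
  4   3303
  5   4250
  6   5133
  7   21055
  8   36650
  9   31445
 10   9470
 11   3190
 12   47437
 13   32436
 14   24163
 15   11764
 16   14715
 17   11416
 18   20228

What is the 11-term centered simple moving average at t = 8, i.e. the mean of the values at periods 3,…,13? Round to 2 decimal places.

Sum of periods 3–13: 15250 + 3303 + 4250 + 5133 + 21055 + 36650 + 31445 + 9470 + 3190 + 47437 + 32436 = 209619
Divide by 11: 209619 / 11 = 19056.27

19056.27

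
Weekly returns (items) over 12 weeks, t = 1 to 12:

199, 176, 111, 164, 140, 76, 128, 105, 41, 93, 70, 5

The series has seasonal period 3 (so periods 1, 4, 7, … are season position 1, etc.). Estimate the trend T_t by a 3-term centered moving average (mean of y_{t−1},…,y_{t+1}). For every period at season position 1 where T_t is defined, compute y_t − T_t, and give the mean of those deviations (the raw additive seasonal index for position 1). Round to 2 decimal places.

Season position 1 occurs at t = 4, 7, 10 (where T_t is defined).
t=4: T_4 = 138.3333; y_4 − T_4 = 164 − 138.3333 = 25.6667
t=7: T_7 = 103.0000; y_7 − T_7 = 128 − 103.0000 = 25.0000
t=10: T_10 = 68.0000; y_10 − T_10 = 93 − 68.0000 = 25.0000
Mean deviation: (25.6667 + 25.0000 + 25.0000) / 3 = 25.22

25.22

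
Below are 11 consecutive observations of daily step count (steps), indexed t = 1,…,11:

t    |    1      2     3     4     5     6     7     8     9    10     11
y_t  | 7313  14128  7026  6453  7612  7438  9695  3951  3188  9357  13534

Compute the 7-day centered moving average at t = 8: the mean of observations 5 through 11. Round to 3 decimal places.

Sum of periods 5–11: 7612 + 7438 + 9695 + 3951 + 3188 + 9357 + 13534 = 54775
Divide by 7: 54775 / 7 = 7825.000

7825.000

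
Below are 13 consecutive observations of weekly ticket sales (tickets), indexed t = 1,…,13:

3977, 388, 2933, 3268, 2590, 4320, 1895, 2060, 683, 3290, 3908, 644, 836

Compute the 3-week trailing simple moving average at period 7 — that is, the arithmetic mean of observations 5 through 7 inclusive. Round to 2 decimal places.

2935.00

Sum of periods 5–7: 2590 + 4320 + 1895 = 8805
Divide by 3: 8805 / 3 = 2935.00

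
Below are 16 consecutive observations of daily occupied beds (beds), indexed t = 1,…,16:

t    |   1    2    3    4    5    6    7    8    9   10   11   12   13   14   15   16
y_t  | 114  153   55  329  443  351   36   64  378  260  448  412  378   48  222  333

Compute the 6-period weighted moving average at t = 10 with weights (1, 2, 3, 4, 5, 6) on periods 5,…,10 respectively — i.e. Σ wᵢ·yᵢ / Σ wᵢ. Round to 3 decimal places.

236.143

Weighted sum: 1·443 + 2·351 + 3·36 + 4·64 + 5·378 + 6·260 = 443 + 702 + 108 + 256 + 1890 + 1560 = 4959
Weight total: 1 + 2 + 3 + 4 + 5 + 6 = 21
WMA = 4959 / 21 = 236.143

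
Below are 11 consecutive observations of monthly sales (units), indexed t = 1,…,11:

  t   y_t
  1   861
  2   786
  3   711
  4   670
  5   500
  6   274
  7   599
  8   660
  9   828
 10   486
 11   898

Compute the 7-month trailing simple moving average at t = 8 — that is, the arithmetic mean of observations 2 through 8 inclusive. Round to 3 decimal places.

600.000

Sum of periods 2–8: 786 + 711 + 670 + 500 + 274 + 599 + 660 = 4200
Divide by 7: 4200 / 7 = 600.000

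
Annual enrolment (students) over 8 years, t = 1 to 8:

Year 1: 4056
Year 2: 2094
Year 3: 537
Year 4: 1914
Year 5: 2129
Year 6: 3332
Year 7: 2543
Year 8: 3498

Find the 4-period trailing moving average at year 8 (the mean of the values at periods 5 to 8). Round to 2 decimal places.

Sum of periods 5–8: 2129 + 3332 + 2543 + 3498 = 11502
Divide by 4: 11502 / 4 = 2875.50

2875.50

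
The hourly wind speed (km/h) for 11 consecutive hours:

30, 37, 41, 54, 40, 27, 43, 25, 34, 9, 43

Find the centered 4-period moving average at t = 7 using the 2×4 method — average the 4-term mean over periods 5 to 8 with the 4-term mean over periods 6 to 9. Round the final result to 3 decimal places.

33.000

Sum over 5–8: 40 + 27 + 43 + 25 = 135
Sum over 6–9: 27 + 43 + 25 + 34 = 129
CMA at t=7 = (135 + 129) / (2·4) = 264 / 8 = 33.000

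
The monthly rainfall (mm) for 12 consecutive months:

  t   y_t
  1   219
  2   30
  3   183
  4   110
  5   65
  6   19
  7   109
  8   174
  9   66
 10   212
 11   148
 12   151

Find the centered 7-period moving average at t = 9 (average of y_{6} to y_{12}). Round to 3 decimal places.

125.571

Sum of periods 6–12: 19 + 109 + 174 + 66 + 212 + 148 + 151 = 879
Divide by 7: 879 / 7 = 125.571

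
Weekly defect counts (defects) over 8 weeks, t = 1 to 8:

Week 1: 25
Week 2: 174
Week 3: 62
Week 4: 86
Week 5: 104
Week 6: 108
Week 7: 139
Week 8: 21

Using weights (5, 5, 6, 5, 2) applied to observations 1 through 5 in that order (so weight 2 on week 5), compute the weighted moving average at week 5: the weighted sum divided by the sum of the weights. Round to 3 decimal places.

87.174

Weighted sum: 5·25 + 5·174 + 6·62 + 5·86 + 2·104 = 125 + 870 + 372 + 430 + 208 = 2005
Weight total: 5 + 5 + 6 + 5 + 2 = 23
WMA = 2005 / 23 = 87.174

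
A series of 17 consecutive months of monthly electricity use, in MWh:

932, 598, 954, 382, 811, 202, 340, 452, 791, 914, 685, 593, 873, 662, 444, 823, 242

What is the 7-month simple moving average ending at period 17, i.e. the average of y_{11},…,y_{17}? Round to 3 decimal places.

617.429

Sum of periods 11–17: 685 + 593 + 873 + 662 + 444 + 823 + 242 = 4322
Divide by 7: 4322 / 7 = 617.429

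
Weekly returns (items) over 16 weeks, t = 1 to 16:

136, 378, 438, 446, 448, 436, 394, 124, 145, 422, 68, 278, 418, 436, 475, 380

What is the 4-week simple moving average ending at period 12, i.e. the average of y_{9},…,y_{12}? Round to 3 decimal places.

228.250

Sum of periods 9–12: 145 + 422 + 68 + 278 = 913
Divide by 4: 913 / 4 = 228.250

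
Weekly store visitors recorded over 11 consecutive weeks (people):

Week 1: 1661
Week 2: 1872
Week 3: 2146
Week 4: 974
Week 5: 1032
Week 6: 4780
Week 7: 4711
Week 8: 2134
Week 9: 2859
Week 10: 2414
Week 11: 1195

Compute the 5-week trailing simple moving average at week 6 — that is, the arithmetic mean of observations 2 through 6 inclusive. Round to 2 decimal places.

2160.80

Sum of periods 2–6: 1872 + 2146 + 974 + 1032 + 4780 = 10804
Divide by 5: 10804 / 5 = 2160.80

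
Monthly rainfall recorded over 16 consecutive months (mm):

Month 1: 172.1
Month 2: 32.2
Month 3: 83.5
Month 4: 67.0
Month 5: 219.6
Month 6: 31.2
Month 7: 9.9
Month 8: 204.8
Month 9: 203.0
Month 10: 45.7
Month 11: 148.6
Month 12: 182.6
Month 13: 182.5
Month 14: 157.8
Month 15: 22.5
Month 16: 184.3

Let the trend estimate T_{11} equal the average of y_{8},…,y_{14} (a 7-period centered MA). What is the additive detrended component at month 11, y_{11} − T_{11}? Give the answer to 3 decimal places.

Trend T_11 = (204.8 + 203.0 + 45.7 + 148.6 + 182.6 + 182.5 + 157.8) / 7 = 1125.0/7 = 160.71429
Detrended value: 148.6 − 160.71429 = -12.114

-12.114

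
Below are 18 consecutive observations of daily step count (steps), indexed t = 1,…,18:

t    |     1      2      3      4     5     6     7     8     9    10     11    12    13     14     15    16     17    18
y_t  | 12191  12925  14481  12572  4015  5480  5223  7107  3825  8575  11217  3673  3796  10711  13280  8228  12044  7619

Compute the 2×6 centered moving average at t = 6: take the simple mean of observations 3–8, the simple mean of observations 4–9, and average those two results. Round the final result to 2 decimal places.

Sum over 3–8: 14481 + 12572 + 4015 + 5480 + 5223 + 7107 = 48878
Sum over 4–9: 12572 + 4015 + 5480 + 5223 + 7107 + 3825 = 38222
CMA at t=6 = (48878 + 38222) / (2·6) = 87100 / 12 = 7258.33

7258.33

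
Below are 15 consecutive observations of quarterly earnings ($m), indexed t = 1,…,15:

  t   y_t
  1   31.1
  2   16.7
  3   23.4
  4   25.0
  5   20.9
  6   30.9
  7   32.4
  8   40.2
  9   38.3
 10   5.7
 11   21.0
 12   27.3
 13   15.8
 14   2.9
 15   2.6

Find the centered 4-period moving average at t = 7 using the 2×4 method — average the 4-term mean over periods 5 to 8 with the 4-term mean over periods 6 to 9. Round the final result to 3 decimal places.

33.275

Sum over 5–8: 20.9 + 30.9 + 32.4 + 40.2 = 124.4
Sum over 6–9: 30.9 + 32.4 + 40.2 + 38.3 = 141.8
CMA at t=7 = (124.4 + 141.8) / (2·4) = 266.2 / 8 = 33.275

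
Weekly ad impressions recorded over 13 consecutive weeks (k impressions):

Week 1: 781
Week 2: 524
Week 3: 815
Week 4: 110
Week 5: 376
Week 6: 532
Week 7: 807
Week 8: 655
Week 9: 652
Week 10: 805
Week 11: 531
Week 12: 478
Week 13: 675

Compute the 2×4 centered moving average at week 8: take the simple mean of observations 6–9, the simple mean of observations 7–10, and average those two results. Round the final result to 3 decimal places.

695.625

Sum over 6–9: 532 + 807 + 655 + 652 = 2646
Sum over 7–10: 807 + 655 + 652 + 805 = 2919
CMA at t=8 = (2646 + 2919) / (2·4) = 5565 / 8 = 695.625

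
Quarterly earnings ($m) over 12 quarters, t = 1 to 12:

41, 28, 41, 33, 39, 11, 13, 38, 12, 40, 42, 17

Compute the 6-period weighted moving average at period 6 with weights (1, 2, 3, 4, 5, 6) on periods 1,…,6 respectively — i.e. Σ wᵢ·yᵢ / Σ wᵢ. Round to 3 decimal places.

29.190

Weighted sum: 1·41 + 2·28 + 3·41 + 4·33 + 5·39 + 6·11 = 41 + 56 + 123 + 132 + 195 + 66 = 613
Weight total: 1 + 2 + 3 + 4 + 5 + 6 = 21
WMA = 613 / 21 = 29.190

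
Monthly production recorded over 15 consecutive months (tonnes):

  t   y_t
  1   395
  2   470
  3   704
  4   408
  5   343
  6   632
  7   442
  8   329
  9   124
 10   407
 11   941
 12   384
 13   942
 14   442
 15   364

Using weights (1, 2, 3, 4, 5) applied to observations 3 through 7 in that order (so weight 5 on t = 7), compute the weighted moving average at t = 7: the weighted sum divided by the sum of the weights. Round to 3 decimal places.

485.800

Weighted sum: 1·704 + 2·408 + 3·343 + 4·632 + 5·442 = 704 + 816 + 1029 + 2528 + 2210 = 7287
Weight total: 1 + 2 + 3 + 4 + 5 = 15
WMA = 7287 / 15 = 485.800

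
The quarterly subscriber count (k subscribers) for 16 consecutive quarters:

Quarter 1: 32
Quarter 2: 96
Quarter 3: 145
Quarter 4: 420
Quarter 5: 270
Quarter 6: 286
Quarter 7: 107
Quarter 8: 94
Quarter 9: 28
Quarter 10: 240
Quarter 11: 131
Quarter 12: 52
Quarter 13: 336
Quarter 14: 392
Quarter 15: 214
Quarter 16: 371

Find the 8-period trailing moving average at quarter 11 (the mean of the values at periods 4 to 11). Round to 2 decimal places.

Sum of periods 4–11: 420 + 270 + 286 + 107 + 94 + 28 + 240 + 131 = 1576
Divide by 8: 1576 / 8 = 197.00

197.00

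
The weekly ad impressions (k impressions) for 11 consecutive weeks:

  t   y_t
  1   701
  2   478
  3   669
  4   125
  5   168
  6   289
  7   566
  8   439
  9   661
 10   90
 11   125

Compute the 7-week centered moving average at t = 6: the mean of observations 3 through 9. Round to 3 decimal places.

416.714

Sum of periods 3–9: 669 + 125 + 168 + 289 + 566 + 439 + 661 = 2917
Divide by 7: 2917 / 7 = 416.714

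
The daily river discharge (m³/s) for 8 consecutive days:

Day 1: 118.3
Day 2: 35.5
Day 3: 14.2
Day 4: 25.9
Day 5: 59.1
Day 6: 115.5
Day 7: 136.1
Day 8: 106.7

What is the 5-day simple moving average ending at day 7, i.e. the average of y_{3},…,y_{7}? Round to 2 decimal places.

70.16

Sum of periods 3–7: 14.2 + 25.9 + 59.1 + 115.5 + 136.1 = 350.8
Divide by 5: 350.8 / 5 = 70.16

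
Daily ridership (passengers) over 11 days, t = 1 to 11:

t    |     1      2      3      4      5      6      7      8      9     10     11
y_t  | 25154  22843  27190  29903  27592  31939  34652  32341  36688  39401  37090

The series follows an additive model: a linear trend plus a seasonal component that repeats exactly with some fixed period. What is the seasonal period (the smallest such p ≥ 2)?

3

First differences y_{t+1} − y_t: -2311, 4347, 2713, -2311, 4347, 2713, -2311, 4347, …
The difference pattern repeats every 3 terms and not for any smaller step, so p = 3.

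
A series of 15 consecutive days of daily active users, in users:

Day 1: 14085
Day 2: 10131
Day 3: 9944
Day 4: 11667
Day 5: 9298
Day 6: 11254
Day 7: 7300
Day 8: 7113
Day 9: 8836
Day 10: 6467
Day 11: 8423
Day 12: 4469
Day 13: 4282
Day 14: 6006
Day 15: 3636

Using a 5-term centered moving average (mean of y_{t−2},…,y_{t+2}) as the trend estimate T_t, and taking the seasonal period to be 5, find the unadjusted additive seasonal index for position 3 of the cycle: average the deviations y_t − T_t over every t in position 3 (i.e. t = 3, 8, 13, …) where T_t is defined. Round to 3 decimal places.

Season position 3 occurs at t = 3, 8, 13 (where T_t is defined).
t=3: T_3 = 11025.00000; y_3 − T_3 = 9944 − 11025.00000 = -1081.00000
t=8: T_8 = 8194.00000; y_8 − T_8 = 7113 − 8194.00000 = -1081.00000
t=13: T_13 = 5363.20000; y_13 − T_13 = 4282 − 5363.20000 = -1081.20000
Mean deviation: (-1081.00000 + -1081.00000 + -1081.20000) / 3 = -1081.067

-1081.067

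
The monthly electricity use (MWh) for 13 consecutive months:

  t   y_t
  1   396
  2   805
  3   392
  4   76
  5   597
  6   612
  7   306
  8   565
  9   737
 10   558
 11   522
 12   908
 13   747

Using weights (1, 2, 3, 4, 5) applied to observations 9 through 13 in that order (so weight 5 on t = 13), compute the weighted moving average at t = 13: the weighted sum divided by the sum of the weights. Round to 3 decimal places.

719.067

Weighted sum: 1·737 + 2·558 + 3·522 + 4·908 + 5·747 = 737 + 1116 + 1566 + 3632 + 3735 = 10786
Weight total: 1 + 2 + 3 + 4 + 5 = 15
WMA = 10786 / 15 = 719.067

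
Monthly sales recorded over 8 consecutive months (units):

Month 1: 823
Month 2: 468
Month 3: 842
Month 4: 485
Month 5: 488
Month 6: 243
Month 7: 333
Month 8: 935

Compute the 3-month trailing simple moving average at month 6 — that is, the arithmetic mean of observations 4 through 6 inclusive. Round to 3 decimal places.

405.333

Sum of periods 4–6: 485 + 488 + 243 = 1216
Divide by 3: 1216 / 3 = 405.333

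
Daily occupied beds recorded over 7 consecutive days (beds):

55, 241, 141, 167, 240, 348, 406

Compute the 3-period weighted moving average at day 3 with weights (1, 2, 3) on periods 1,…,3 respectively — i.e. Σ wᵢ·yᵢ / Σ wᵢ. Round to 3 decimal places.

Weighted sum: 1·55 + 2·241 + 3·141 = 55 + 482 + 423 = 960
Weight total: 1 + 2 + 3 = 6
WMA = 960 / 6 = 160.000

160.000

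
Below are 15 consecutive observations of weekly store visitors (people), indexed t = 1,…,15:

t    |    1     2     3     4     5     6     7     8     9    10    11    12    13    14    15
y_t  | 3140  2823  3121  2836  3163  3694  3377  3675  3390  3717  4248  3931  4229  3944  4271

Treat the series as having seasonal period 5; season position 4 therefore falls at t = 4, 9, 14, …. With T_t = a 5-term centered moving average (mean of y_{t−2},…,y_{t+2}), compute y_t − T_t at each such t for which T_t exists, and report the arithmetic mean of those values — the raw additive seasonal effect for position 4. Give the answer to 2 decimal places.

Season position 4 occurs at t = 4, 9 (where T_t is defined).
t=4: T_4 = 3127.4000; y_4 − T_4 = 2836 − 3127.4000 = -291.4000
t=9: T_9 = 3681.4000; y_9 − T_9 = 3390 − 3681.4000 = -291.4000
Mean deviation: (-291.4000 + -291.4000) / 2 = -291.40

-291.40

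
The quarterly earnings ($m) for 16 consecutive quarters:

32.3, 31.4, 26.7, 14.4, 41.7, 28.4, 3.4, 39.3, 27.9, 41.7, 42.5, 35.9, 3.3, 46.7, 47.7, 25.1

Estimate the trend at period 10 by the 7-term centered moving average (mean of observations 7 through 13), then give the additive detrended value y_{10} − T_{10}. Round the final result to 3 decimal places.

Trend T_10 = (3.4 + 39.3 + 27.9 + 41.7 + 42.5 + 35.9 + 3.3) / 7 = 194.0/7 = 27.71429
Detrended value: 41.7 − 27.71429 = 13.986

13.986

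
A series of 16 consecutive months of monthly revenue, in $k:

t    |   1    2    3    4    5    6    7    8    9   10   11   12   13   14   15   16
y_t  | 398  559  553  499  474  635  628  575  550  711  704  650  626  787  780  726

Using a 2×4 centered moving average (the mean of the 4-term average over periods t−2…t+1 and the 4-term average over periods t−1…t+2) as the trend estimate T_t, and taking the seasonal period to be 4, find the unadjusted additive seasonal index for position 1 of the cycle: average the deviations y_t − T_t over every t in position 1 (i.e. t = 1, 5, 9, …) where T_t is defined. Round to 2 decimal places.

-75.46

Season position 1 occurs at t = 5, 9, 13 (where T_t is defined).
t=5: T_5 = 549.6250; y_5 − T_5 = 474 − 549.6250 = -75.6250
t=9: T_9 = 625.5000; y_9 − T_9 = 550 − 625.5000 = -75.5000
t=13: T_13 = 701.2500; y_13 − T_13 = 626 − 701.2500 = -75.2500
Mean deviation: (-75.6250 + -75.5000 + -75.2500) / 3 = -75.46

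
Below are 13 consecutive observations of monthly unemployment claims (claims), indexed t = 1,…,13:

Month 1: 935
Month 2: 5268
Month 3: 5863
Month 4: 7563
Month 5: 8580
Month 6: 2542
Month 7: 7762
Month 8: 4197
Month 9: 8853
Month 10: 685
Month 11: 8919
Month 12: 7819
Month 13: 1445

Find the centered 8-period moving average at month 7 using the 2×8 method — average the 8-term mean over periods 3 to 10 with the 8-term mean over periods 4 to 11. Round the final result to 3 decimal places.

Sum over 3–10: 5863 + 7563 + 8580 + 2542 + 7762 + 4197 + 8853 + 685 = 46045
Sum over 4–11: 7563 + 8580 + 2542 + 7762 + 4197 + 8853 + 685 + 8919 = 49101
CMA at t=7 = (46045 + 49101) / (2·8) = 95146 / 16 = 5946.625

5946.625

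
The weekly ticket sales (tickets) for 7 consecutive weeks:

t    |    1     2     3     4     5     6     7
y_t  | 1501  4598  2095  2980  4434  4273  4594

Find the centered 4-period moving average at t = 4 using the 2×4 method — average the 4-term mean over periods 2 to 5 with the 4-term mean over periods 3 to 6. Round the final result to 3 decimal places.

3486.125

Sum over 2–5: 4598 + 2095 + 2980 + 4434 = 14107
Sum over 3–6: 2095 + 2980 + 4434 + 4273 = 13782
CMA at t=4 = (14107 + 13782) / (2·4) = 27889 / 8 = 3486.125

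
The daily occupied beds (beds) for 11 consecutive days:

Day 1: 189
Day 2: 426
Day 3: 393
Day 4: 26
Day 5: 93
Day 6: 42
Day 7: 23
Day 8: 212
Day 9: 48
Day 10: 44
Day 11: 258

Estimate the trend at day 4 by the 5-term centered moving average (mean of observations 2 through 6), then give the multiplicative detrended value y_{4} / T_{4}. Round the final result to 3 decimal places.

Trend T_4 = (426 + 393 + 26 + 93 + 42) / 5 = 980/5 = 196.00000
Ratio to trend: 26 / 196.00000 = 0.133

0.133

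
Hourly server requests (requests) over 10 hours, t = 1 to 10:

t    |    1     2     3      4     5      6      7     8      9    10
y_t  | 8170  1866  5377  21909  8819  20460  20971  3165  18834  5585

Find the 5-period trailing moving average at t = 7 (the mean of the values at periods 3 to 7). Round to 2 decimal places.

15507.20

Sum of periods 3–7: 5377 + 21909 + 8819 + 20460 + 20971 = 77536
Divide by 5: 77536 / 5 = 15507.20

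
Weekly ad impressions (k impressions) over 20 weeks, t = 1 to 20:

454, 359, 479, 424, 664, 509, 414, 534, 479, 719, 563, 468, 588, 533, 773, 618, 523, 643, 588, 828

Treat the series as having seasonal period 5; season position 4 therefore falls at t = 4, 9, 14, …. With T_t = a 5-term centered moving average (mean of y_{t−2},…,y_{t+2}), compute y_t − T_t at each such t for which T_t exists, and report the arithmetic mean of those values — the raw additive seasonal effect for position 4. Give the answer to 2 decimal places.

Season position 4 occurs at t = 4, 9, 14 (where T_t is defined).
t=4: T_4 = 487.0000; y_4 − T_4 = 424 − 487.0000 = -63.0000
t=9: T_9 = 541.8000; y_9 − T_9 = 479 − 541.8000 = -62.8000
t=14: T_14 = 596.0000; y_14 − T_14 = 533 − 596.0000 = -63.0000
Mean deviation: (-63.0000 + -62.8000 + -63.0000) / 3 = -62.93

-62.93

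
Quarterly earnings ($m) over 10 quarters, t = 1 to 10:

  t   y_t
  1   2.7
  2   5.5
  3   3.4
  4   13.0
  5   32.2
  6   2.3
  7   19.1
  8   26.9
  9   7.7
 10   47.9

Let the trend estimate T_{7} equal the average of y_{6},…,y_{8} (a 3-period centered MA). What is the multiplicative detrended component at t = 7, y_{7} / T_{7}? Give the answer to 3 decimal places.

1.186

Trend T_7 = (2.3 + 19.1 + 26.9) / 3 = 48.3/3 = 16.10000
Ratio to trend: 19.1 / 16.10000 = 1.186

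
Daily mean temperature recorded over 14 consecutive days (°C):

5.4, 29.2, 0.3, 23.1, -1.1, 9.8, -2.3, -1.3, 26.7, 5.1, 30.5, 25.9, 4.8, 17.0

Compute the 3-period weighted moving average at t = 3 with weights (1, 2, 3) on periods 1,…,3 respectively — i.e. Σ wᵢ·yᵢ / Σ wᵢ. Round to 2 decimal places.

Weighted sum: 1·5.4 + 2·29.2 + 3·0.3 = 5.4 + 58.4 + 0.9 = 64.7
Weight total: 1 + 2 + 3 = 6
WMA = 64.7 / 6 = 10.78

10.78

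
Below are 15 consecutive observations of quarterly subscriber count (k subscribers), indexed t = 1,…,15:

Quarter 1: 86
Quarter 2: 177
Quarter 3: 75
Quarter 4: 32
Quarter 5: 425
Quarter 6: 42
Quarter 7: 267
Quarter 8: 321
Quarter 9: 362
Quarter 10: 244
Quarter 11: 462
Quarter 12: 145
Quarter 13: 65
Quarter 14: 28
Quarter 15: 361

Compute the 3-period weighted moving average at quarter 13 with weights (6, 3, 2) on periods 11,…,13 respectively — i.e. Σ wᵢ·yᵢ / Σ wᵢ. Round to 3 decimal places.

Weighted sum: 6·462 + 3·145 + 2·65 = 2772 + 435 + 130 = 3337
Weight total: 6 + 3 + 2 = 11
WMA = 3337 / 11 = 303.364

303.364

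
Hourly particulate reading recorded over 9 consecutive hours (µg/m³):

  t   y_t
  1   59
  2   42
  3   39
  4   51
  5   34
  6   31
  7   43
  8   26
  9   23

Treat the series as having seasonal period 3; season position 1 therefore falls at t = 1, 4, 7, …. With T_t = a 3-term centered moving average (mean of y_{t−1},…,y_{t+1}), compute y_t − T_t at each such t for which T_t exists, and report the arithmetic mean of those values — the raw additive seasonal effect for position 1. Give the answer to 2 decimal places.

9.67

Season position 1 occurs at t = 4, 7 (where T_t is defined).
t=4: T_4 = 41.3333; y_4 − T_4 = 51 − 41.3333 = 9.6667
t=7: T_7 = 33.3333; y_7 − T_7 = 43 − 33.3333 = 9.6667
Mean deviation: (9.6667 + 9.6667) / 2 = 9.67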